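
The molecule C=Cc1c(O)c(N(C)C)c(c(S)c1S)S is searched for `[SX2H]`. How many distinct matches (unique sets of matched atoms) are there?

3

[SX2H] is the SMARTS for a thiol: an aliphatic sulfur with two connections, one being H.
The molecule carries 3 separate instances of a thiol (-SH) meeting every constraint; each maps to a distinct set of atoms, giving 3 matches.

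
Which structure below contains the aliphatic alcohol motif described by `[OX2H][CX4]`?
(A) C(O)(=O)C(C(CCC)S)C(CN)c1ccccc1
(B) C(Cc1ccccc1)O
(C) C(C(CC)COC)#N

B

[OX2H][CX4] describes a hydroxyl oxygen bound to an sp3 (X4) carbon (an aliphatic alcohol).
(A) has a carboxylic acid group (-C(=O)OH) but the -OH is on a CX3 carbonyl carbon, not a CX4 carbon.
(B) contains a hydroxyl group (-OH), which satisfies every atom and bond constraint.
(C) has a methoxy ether (-OCH3) but the oxygen has H0 (ether), not H1.
So the answer is (B).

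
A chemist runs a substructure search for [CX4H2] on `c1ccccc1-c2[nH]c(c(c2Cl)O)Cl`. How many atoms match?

0

The query [CX4H2] means: sp3 carbon (X4) with exactly two hydrogens.
Check the 14 heavy atoms by environment: 1× n (aromatic, H1, X3) → no; 5× c (aromatic, H0, X3) → no; 5× c (aromatic, H1, X3) → no; 2× Cl (H0, X1) → no; 1× O (H1, X2) → no.
No environment satisfies the query, so 0 matching atoms.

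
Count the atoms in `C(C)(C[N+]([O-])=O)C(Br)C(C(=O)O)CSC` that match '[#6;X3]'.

1

The query [#6;X3] means: any carbon (aromatic or not) with three total connections.
Check the 15 heavy atoms by environment: 7× C (X4) → no; 1× N (charge +1, X3) → no; 1× O (charge -1, X1) → no; 2× O (X1) → no; 1× Br (X1) → no; 1× C (X3) → match; 1× O (X2) → no; 1× S (X2) → no.
That gives 1 matching atom.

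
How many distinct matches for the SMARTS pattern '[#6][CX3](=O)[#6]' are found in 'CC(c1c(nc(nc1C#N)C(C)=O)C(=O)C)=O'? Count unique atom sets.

3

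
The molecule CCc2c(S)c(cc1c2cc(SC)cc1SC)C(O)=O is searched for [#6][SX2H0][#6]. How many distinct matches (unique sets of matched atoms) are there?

[#6][SX2H0][#6] is the SMARTS for a thioether: an aliphatic sulfur bridging two carbons with no H on the sulfur.
The molecule carries 2 separate instances of a methylthio ether (-SCH3) meeting every constraint; each maps to a distinct set of atoms, giving 2 matches.

2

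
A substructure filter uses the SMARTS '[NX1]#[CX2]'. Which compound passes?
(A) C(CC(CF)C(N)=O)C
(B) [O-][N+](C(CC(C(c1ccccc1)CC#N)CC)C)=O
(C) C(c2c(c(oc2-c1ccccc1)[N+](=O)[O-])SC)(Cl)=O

[NX1]#[CX2] describes a nitrogen triple-bonded to a two-connected carbon (a nitrile).
(A) has a primary amide (-C(=O)NH2) but the nitrogen is NX3, not NX1.
(B) contains a nitrile (-C#N), which satisfies every atom and bond constraint.
(C) has a nitro group (-[N+](=O)[O-]) but there is no C#N triple bond.
So the answer is (B).

B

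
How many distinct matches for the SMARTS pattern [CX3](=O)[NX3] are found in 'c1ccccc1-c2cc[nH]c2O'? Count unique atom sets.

0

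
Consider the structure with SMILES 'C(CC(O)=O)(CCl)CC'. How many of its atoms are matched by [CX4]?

5

The query [CX4] means: C with X4: aliphatic carbon with exactly 4 total connections (bonds + H).
Check the 9 heavy atoms by environment: 5× C (X4) → match; 1× C (X3) → no; 1× O (X1) → no; 1× O (X2) → no; 1× Cl (X1) → no.
That gives 5 matching atoms.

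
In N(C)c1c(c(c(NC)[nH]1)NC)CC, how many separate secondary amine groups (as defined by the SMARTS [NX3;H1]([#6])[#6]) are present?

3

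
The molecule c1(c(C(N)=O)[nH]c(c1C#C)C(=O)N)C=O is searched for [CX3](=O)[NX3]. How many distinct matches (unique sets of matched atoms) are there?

[CX3](=O)[NX3] is the SMARTS for an amide: a carbonyl carbon bonded to a trivalent nitrogen.
The molecule carries 2 separate instances of a primary amide (-C(=O)NH2) meeting every constraint; each maps to a distinct set of atoms, giving 2 matches.

2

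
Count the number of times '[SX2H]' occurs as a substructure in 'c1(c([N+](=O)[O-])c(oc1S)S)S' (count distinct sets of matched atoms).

3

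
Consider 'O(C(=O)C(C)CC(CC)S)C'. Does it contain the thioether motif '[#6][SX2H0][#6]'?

The pattern [#6][SX2H0][#6] describes an aliphatic sulfur bridging two carbons with no H on the sulfur — a thioether.
The closest candidate here is a thiol (-SH), but the sulfur has H1, not H0 bridging two carbons. No other fragment satisfies the full query, so there is no match.

No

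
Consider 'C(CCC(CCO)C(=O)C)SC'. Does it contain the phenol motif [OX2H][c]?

The pattern [OX2H][c] describes a hydroxyl oxygen attached to an aromatic carbon — a phenol.
The closest candidate here is a hydroxyl group (-OH), but the -OH is on an aliphatic carbon, not an aromatic c. No other fragment satisfies the full query, so there is no match.

No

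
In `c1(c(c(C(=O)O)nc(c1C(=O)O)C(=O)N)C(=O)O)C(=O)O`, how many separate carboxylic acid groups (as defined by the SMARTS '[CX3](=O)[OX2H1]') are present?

4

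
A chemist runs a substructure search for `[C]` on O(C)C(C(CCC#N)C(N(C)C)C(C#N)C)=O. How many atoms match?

12

The query [C] means: uppercase C matches aliphatic (non-aromatic) carbon only.
Check the 17 heavy atoms by environment: 12× C → match; 3× N → no; 2× O → no.
That gives 12 matching atoms.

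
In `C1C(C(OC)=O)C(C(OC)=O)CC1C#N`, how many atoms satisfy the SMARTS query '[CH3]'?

2

Check the 15 heavy atoms by environment: 2× C (H2) → no; 3× C (H1) → no; 3× C (H0) → no; 4× O (H0) → no; 2× C (H3) → match; 1× N (H0) → no.
That gives 2 matching atoms.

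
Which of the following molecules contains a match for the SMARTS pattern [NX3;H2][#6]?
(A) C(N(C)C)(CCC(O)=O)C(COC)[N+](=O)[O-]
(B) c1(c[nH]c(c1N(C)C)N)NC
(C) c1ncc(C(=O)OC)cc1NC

[NX3;H2][#6] describes a trivalent nitrogen with two H attached to carbon (a primary amine).
(A) has a dimethylamino group (-N(CH3)2) but the nitrogen has H0, not H2.
(B) contains a primary amino group (-NH2), which satisfies every atom and bond constraint.
(C) has an N-methylamino group (-NHCH3) but the nitrogen bears two carbons and only one H (H1), not H2.
So the answer is (B).

B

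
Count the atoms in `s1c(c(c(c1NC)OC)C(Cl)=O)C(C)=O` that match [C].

5

The query [C] means: uppercase C matches aliphatic (non-aromatic) carbon only.
Check the 15 heavy atoms by environment: 1× s (aromatic) → no; 4× c (aromatic) → no; 3× O → no; 5× C → match; 1× N → no; 1× Cl → no.
That gives 5 matching atoms.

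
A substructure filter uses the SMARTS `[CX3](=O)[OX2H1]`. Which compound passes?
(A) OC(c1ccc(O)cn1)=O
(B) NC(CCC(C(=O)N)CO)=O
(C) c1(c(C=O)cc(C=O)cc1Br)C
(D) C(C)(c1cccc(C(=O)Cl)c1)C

[CX3](=O)[OX2H1] describes an sp2 carbon double-bonded to O and single-bonded to an -OH oxygen (a carboxylic acid).
(A) contains a carboxylic acid group (-C(=O)OH), which satisfies every atom and bond constraint.
(B) has a primary amide (-C(=O)NH2) but the carbonyl is bonded to N, not to an -OH oxygen.
(C) has an aldehyde (-CHO) but there is no singly-bonded oxygen on the carbonyl carbon.
(D) has an acyl chloride (-C(=O)Cl) but the carbonyl is bonded to Cl, not to an -OH oxygen.
So the answer is (A).

A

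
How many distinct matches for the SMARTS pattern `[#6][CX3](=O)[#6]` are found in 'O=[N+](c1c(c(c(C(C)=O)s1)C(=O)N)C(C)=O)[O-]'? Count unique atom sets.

2

[#6][CX3](=O)[#6] is the SMARTS for a ketone: a carbonyl carbon (no H) flanked by two carbons.
The molecule carries 2 separate instances of an acetyl/ketone group (-C(=O)CH3) meeting every constraint; each maps to a distinct set of atoms, giving 2 matches.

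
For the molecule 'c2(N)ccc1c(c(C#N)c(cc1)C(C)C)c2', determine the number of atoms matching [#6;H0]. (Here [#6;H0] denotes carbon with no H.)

6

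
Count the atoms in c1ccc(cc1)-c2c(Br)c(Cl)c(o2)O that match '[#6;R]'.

10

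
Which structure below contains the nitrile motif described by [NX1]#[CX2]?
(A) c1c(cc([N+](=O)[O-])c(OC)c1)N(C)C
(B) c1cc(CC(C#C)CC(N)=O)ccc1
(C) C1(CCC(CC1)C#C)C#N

C

[NX1]#[CX2] describes a nitrogen triple-bonded to a two-connected carbon (a nitrile).
(A) has a nitro group (-[N+](=O)[O-]) but there is no C#N triple bond.
(B) has a primary amide (-C(=O)NH2) but the nitrogen is NX3, not NX1.
(C) contains a nitrile (-C#N), which satisfies every atom and bond constraint.
So the answer is (C).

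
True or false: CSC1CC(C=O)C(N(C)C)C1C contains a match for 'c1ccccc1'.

False

The pattern c1ccccc1 describes six aromatic carbons in a ring — a benzene ring.
The closest candidate here is a methyl group (-CH3), but no six-membered all-carbon aromatic ring is present. No other fragment satisfies the full query, so there is no match.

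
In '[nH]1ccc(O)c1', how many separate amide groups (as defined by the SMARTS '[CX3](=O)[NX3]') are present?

0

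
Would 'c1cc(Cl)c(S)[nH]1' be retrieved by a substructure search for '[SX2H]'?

Yes

The pattern [SX2H] describes an aliphatic sulfur with two connections, one being H — a thiol.
The molecule carries a thiol (-SH), whose atoms satisfy every constraint of the query, so the pattern matches.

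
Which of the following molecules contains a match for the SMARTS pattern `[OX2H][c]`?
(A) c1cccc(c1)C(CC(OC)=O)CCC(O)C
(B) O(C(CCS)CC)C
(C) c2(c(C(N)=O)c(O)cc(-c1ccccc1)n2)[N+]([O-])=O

C

[OX2H][c] describes a hydroxyl oxygen attached to an aromatic carbon (a phenol).
(A) has a hydroxyl group (-OH) but the -OH is on an aliphatic carbon, not an aromatic c.
(B) has a methoxy ether (-OCH3) but the oxygen has H0, not H1.
(C) contains a hydroxyl group (-OH), which satisfies every atom and bond constraint.
So the answer is (C).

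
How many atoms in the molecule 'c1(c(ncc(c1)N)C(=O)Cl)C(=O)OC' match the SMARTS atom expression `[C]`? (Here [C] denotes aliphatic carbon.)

3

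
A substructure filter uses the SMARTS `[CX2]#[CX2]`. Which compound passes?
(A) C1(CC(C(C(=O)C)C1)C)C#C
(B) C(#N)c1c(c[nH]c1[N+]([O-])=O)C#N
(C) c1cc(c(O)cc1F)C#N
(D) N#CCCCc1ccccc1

A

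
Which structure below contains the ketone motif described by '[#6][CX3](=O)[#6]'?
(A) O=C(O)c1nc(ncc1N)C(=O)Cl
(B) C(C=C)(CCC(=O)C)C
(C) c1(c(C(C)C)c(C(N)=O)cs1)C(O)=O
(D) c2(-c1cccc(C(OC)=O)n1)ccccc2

B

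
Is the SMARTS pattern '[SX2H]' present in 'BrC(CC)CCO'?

The pattern [SX2H] describes an aliphatic sulfur with two connections, one being H — a thiol.
The closest candidate here is a hydroxyl group (-OH), but it is an -OH, not an -SH. No other fragment satisfies the full query, so there is no match.

No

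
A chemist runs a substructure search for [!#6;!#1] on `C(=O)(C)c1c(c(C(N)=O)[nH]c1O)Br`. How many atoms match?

The query [!#6;!#1] means: not carbon and not hydrogen — any heteroatom.
Check the 13 heavy atoms by environment: 1× n (aromatic) → match; 4× c (aromatic) → no; 3× C → no; 3× O → match; 1× N → match; 1× Br → match.
Summing the matching environments: 1 + 3 + 1 + 1 = 6 matching atoms.

6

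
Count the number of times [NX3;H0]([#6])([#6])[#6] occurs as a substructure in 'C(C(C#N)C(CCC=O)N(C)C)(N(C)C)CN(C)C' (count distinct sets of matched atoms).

3

[NX3;H0]([#6])([#6])[#6] is the SMARTS for a tertiary amine: a trivalent nitrogen with no H, bonded to three carbons.
The molecule carries 3 separate instances of a dimethylamino group (-N(CH3)2) meeting every constraint; each maps to a distinct set of atoms, giving 3 matches.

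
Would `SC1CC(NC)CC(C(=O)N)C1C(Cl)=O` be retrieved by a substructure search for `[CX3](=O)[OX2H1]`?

The pattern [CX3](=O)[OX2H1] describes an sp2 carbon double-bonded to O and single-bonded to an -OH oxygen — a carboxylic acid.
The closest candidate here is a primary amide (-C(=O)NH2), but the carbonyl is bonded to N, not to an -OH oxygen. No other fragment satisfies the full query, so there is no match.

No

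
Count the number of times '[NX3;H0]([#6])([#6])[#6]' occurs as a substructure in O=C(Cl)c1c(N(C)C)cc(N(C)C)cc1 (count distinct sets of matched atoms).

2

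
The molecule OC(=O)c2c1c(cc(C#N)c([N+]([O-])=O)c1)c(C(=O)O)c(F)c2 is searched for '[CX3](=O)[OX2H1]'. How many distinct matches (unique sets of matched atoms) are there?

[CX3](=O)[OX2H1] is the SMARTS for a carboxylic acid: an sp2 carbon double-bonded to O and single-bonded to an -OH oxygen.
The molecule carries 2 separate instances of a carboxylic acid group (-C(=O)OH) meeting every constraint; each maps to a distinct set of atoms, giving 2 matches.

2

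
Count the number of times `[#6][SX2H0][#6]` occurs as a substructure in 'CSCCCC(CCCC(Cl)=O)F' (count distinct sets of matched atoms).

1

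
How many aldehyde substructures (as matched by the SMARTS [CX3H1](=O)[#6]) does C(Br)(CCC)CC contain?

0

[CX3H1](=O)[#6] is the SMARTS for an aldehyde: an sp2 carbon with one H, double-bonded to O and single-bonded to carbon.
No fragment in the molecule satisfies every constraint, giving 0 matches.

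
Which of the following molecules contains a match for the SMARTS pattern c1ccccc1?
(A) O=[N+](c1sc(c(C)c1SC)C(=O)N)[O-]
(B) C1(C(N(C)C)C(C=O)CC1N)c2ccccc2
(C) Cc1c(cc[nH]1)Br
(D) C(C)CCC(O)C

B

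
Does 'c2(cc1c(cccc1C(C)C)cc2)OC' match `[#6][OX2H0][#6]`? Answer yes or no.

The pattern [#6][OX2H0][#6] describes an aliphatic oxygen bridging two carbons with no H on the oxygen — an ether.
The molecule carries a methoxy ether (-OCH3), whose atoms satisfy every constraint of the query, so the pattern matches.

Yes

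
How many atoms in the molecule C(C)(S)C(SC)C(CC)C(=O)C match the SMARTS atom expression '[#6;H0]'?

1

Check the 12 heavy atoms by environment: 1× C (H2) → no; 3× C (H1) → no; 4× C (H3) → no; 1× C (H0) → match; 1× O (H0) → no; 1× S (H1) → no; 1× S (H0) → no.
That gives 1 matching atom.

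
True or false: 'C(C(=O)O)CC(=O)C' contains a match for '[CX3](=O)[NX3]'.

False

The pattern [CX3](=O)[NX3] describes a carbonyl carbon bonded to a trivalent nitrogen — an amide.
The closest candidate here is a carboxylic acid group (-C(=O)OH), but the carbonyl is bonded to O, not to an NX3 nitrogen. No other fragment satisfies the full query, so there is no match.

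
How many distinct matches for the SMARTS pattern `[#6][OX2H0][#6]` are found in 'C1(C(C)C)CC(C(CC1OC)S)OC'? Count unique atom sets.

[#6][OX2H0][#6] is the SMARTS for an ether: an aliphatic oxygen bridging two carbons with no H on the oxygen.
The molecule carries 2 separate instances of a methoxy ether (-OCH3) meeting every constraint; each maps to a distinct set of atoms, giving 2 matches.

2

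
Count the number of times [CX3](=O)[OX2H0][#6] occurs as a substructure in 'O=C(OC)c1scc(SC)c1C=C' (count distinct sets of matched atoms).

1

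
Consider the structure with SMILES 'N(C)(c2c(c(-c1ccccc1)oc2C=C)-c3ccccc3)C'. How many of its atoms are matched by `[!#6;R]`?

1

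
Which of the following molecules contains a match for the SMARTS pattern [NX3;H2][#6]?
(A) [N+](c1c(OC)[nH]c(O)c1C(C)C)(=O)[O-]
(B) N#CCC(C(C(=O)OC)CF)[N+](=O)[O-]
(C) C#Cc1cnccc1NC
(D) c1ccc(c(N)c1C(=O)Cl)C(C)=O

[NX3;H2][#6] describes a trivalent nitrogen with two H attached to carbon (a primary amine).
(A) has a nitro group (-[N+](=O)[O-]) but the nitrogen is [N+] with no H, not NX3H2.
(B) has a nitro group (-[N+](=O)[O-]) but the nitrogen is [N+] with no H, not NX3H2.
(C) has an N-methylamino group (-NHCH3) but the nitrogen bears two carbons and only one H (H1), not H2.
(D) contains a primary amino group (-NH2), which satisfies every atom and bond constraint.
So the answer is (D).

D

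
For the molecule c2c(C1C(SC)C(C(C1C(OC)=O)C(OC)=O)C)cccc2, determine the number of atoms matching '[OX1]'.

The query [OX1] means: aliphatic oxygen with one total connection — typically a carbonyl =O or an oxide.
Check the 22 heavy atoms by environment: 9× C (X4) → no; 2× C (X3) → no; 2× O (X1) → match; 2× O (X2) → no; 1× S (X2) → no; 6× c (aromatic, X3) → no.
That gives 2 matching atoms.

2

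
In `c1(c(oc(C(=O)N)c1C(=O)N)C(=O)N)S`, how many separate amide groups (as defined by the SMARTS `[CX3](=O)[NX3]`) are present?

[CX3](=O)[NX3] is the SMARTS for an amide: a carbonyl carbon bonded to a trivalent nitrogen.
The molecule carries 3 separate instances of a primary amide (-C(=O)NH2) meeting every constraint; each maps to a distinct set of atoms, giving 3 matches.

3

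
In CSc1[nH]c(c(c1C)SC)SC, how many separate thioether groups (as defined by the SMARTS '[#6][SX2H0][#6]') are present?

3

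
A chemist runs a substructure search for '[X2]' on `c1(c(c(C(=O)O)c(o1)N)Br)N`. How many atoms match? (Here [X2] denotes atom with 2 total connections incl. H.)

The query [X2] means: any atom with exactly two total connections (bonds + H).
Check the 11 heavy atoms by environment: 1× o (aromatic, X2) → match; 4× c (aromatic, X3) → no; 1× C (X3) → no; 1× O (X1) → no; 1× O (X2) → match; 2× N (X3) → no; 1× Br (X1) → no.
Summing the matching environments: 1 + 1 = 2 matching atoms.

2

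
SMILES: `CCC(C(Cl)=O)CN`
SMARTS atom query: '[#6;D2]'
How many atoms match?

2

Check the 8 heavy atoms by environment: 2× C (D2) → match; 2× C (D3) → no; 1× N (D1) → no; 1× O (D1) → no; 1× Cl (D1) → no; 1× C (D1) → no.
That gives 2 matching atoms.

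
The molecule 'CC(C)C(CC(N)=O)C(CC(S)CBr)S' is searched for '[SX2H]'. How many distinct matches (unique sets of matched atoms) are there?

2

[SX2H] is the SMARTS for a thiol: an aliphatic sulfur with two connections, one being H.
The molecule carries 2 separate instances of a thiol (-SH) meeting every constraint; each maps to a distinct set of atoms, giving 2 matches.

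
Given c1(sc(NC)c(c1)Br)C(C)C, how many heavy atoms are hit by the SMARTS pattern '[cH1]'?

Check the 11 heavy atoms by environment: 1× s (aromatic, H0) → no; 3× c (aromatic, H0) → no; 1× c (aromatic, H1) → match; 1× N (H1) → no; 3× C (H3) → no; 1× C (H1) → no; 1× Br (H0) → no.
That gives 1 matching atom.

1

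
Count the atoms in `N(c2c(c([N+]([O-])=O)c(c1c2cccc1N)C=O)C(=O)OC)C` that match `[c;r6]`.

10

The query [c;r6] means: aromatic carbon that belongs to a six-membered ring.
Check the 22 heavy atoms by environment: 10× c (aromatic, in 6-ring) → match; 1× N (charge +1, acyclic) → no; 1× O (charge -1, acyclic) → no; 4× O (acyclic) → no; 4× C (acyclic) → no; 2× N (acyclic) → no.
That gives 10 matching atoms.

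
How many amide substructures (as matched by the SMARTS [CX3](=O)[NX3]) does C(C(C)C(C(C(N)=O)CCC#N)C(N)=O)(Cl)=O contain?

2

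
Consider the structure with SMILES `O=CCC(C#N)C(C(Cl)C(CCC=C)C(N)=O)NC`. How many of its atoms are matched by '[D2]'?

7

Check the 19 heavy atoms by environment: 6× C (D2) → match; 5× C (D3) → no; 1× N (D2) → match; 2× C (D1) → no; 2× N (D1) → no; 2× O (D1) → no; 1× Cl (D1) → no.
Summing the matching environments: 6 + 1 = 7 matching atoms.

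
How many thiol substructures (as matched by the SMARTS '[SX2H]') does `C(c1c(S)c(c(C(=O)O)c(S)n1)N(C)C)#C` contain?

[SX2H] is the SMARTS for a thiol: an aliphatic sulfur with two connections, one being H.
The molecule carries 2 separate instances of a thiol (-SH) meeting every constraint; each maps to a distinct set of atoms, giving 2 matches.

2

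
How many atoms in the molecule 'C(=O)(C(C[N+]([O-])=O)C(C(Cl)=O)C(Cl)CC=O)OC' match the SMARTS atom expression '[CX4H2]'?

2

Check the 18 heavy atoms by environment: 2× C (H2, X4) → match; 3× C (H1, X4) → no; 2× C (H0, X3) → no; 4× O (H0, X1) → no; 2× Cl (H0, X1) → no; 1× C (H1, X3) → no; 1× O (H0, X2) → no; 1× C (H3, X4) → no; 1× N (charge +1, H0, X3) → no; 1× O (charge -1, H0, X1) → no.
That gives 2 matching atoms.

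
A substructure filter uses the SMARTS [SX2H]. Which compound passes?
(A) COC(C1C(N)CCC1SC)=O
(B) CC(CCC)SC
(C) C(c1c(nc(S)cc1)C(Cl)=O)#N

[SX2H] describes an aliphatic sulfur with two connections, one being H (a thiol).
(A) has a methylthio ether (-SCH3) but the sulfur has H0 (bonded to two carbons), not H1.
(B) has a methylthio ether (-SCH3) but the sulfur has H0 (bonded to two carbons), not H1.
(C) contains a thiol (-SH), which satisfies every atom and bond constraint.
So the answer is (C).

C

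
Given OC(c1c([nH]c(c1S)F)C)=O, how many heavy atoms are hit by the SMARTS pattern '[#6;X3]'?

The query [#6;X3] means: any carbon (aromatic or not) with three total connections.
Check the 11 heavy atoms by environment: 1× n (aromatic, X3) → no; 4× c (aromatic, X3) → match; 1× F (X1) → no; 1× C (X3) → match; 1× O (X1) → no; 1× O (X2) → no; 1× C (X4) → no; 1× S (X2) → no.
Summing the matching environments: 4 + 1 = 5 matching atoms.

5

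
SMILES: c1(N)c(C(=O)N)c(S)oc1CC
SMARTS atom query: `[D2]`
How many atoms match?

2

Check the 12 heavy atoms by environment: 1× o (aromatic, D2) → match; 4× c (aromatic, D3) → no; 2× N (D1) → no; 1× C (D2) → match; 1× C (D1) → no; 1× S (D1) → no; 1× C (D3) → no; 1× O (D1) → no.
Summing the matching environments: 1 + 1 = 2 matching atoms.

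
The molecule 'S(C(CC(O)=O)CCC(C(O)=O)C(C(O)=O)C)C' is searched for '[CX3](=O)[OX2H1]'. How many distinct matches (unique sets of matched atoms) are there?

3

[CX3](=O)[OX2H1] is the SMARTS for a carboxylic acid: an sp2 carbon double-bonded to O and single-bonded to an -OH oxygen.
The molecule carries 3 separate instances of a carboxylic acid group (-C(=O)OH) meeting every constraint; each maps to a distinct set of atoms, giving 3 matches.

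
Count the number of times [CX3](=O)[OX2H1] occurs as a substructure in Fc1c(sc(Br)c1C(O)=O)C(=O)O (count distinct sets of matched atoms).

[CX3](=O)[OX2H1] is the SMARTS for a carboxylic acid: an sp2 carbon double-bonded to O and single-bonded to an -OH oxygen.
The molecule carries 2 separate instances of a carboxylic acid group (-C(=O)OH) meeting every constraint; each maps to a distinct set of atoms, giving 2 matches.

2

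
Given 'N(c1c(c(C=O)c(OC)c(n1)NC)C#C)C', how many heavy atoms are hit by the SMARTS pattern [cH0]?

5

Check the 16 heavy atoms by environment: 1× n (aromatic, H0) → no; 5× c (aromatic, H0) → match; 2× O (H0) → no; 3× C (H3) → no; 1× C (H0) → no; 2× C (H1) → no; 2× N (H1) → no.
That gives 5 matching atoms.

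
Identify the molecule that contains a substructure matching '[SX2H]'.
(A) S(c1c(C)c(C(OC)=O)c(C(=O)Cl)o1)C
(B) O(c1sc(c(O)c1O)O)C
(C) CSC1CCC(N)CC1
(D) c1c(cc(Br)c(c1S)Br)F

D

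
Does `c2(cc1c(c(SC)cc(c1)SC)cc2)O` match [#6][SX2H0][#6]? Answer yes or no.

The pattern [#6][SX2H0][#6] describes an aliphatic sulfur bridging two carbons with no H on the sulfur — a thioether.
The molecule carries a methylthio ether (-SCH3), whose atoms satisfy every constraint of the query, so the pattern matches.

Yes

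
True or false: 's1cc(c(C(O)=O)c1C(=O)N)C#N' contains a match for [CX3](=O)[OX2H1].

The pattern [CX3](=O)[OX2H1] describes an sp2 carbon double-bonded to O and single-bonded to an -OH oxygen — a carboxylic acid.
The molecule carries a carboxylic acid group (-C(=O)OH), whose atoms satisfy every constraint of the query, so the pattern matches.

True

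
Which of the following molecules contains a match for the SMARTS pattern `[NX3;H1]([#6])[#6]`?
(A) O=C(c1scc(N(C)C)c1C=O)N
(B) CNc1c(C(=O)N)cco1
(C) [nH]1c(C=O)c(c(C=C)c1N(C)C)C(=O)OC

[NX3;H1]([#6])[#6] describes a trivalent nitrogen with one H, bonded to two carbons (a secondary amine).
(A) has a dimethylamino group (-N(CH3)2) but the nitrogen has H0, not H1.
(B) contains an N-methylamino group (-NHCH3), which satisfies every atom and bond constraint.
(C) has a dimethylamino group (-N(CH3)2) but the nitrogen has H0, not H1.
So the answer is (B).

B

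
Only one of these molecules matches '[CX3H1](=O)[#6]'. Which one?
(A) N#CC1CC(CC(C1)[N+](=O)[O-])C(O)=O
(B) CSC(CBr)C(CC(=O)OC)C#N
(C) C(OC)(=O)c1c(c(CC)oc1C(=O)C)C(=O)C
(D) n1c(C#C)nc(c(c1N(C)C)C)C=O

D

[CX3H1](=O)[#6] describes an sp2 carbon with one H, double-bonded to O and single-bonded to carbon (an aldehyde).
(A) has a carboxylic acid group (-C(=O)OH) but the carbonyl carbon has H0 and is bonded to O, not H1.
(B) has a methyl-ester group (-C(=O)OCH3) but the carbonyl carbon has H0, not H1.
(C) has an acetyl/ketone group (-C(=O)CH3) but the carbonyl carbon has H0 (two carbon neighbours), not H1.
(D) contains an aldehyde (-CHO), which satisfies every atom and bond constraint.
So the answer is (D).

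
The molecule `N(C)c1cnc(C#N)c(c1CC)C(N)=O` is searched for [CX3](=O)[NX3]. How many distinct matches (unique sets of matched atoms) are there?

1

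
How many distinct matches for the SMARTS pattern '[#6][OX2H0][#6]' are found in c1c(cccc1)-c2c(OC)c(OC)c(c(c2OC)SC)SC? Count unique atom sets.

3

[#6][OX2H0][#6] is the SMARTS for an ether: an aliphatic oxygen bridging two carbons with no H on the oxygen.
The molecule carries 3 separate instances of a methoxy ether (-OCH3) meeting every constraint; each maps to a distinct set of atoms, giving 3 matches.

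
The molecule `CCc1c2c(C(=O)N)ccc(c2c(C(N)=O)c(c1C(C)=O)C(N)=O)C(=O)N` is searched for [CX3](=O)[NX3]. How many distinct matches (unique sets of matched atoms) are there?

4

[CX3](=O)[NX3] is the SMARTS for an amide: a carbonyl carbon bonded to a trivalent nitrogen.
The molecule carries 4 separate instances of a primary amide (-C(=O)NH2) meeting every constraint; each maps to a distinct set of atoms, giving 4 matches.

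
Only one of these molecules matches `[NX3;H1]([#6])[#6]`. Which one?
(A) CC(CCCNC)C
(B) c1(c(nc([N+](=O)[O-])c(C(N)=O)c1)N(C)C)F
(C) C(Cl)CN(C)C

[NX3;H1]([#6])[#6] describes a trivalent nitrogen with one H, bonded to two carbons (a secondary amine).
(A) contains an N-methylamino group (-NHCH3), which satisfies every atom and bond constraint.
(B) has a dimethylamino group (-N(CH3)2) but the nitrogen has H0, not H1.
(C) has a dimethylamino group (-N(CH3)2) but the nitrogen has H0, not H1.
So the answer is (A).

A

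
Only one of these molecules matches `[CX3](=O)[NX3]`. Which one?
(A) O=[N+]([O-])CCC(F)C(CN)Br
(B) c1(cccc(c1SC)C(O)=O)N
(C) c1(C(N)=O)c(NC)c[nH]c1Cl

[CX3](=O)[NX3] describes a carbonyl carbon bonded to a trivalent nitrogen (an amide).
(A) has a primary amino group (-NH2) but the -NH2 is not attached to a carbonyl carbon.
(B) has a carboxylic acid group (-C(=O)OH) but the carbonyl is bonded to O, not to an NX3 nitrogen.
(C) contains a primary amide (-C(=O)NH2), which satisfies every atom and bond constraint.
So the answer is (C).

C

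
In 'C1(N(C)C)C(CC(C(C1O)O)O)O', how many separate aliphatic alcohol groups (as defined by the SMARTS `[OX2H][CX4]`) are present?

4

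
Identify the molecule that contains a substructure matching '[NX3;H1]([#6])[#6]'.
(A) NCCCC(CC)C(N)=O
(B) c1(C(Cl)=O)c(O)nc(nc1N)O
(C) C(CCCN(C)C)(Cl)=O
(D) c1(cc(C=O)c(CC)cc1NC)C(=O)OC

D

[NX3;H1]([#6])[#6] describes a trivalent nitrogen with one H, bonded to two carbons (a secondary amine).
(A) has a primary amino group (-NH2) but the nitrogen has H2 and only one carbon neighbour.
(B) has a primary amino group (-NH2) but the nitrogen has H2 and only one carbon neighbour.
(C) has a dimethylamino group (-N(CH3)2) but the nitrogen has H0, not H1.
(D) contains an N-methylamino group (-NHCH3), which satisfies every atom and bond constraint.
So the answer is (D).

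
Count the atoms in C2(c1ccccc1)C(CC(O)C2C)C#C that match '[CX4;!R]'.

1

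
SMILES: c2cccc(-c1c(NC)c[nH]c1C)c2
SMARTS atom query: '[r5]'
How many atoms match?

5

Check the 14 heavy atoms by environment: 1× n (aromatic, in 5-ring) → match; 4× c (aromatic, in 5-ring) → match; 1× N (acyclic) → no; 2× C (acyclic) → no; 6× c (aromatic, in 6-ring) → no.
Summing the matching environments: 1 + 4 = 5 matching atoms.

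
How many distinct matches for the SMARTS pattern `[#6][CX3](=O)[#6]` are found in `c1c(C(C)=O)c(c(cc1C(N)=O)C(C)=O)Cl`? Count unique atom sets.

2

[#6][CX3](=O)[#6] is the SMARTS for a ketone: a carbonyl carbon (no H) flanked by two carbons.
The molecule carries 2 separate instances of an acetyl/ketone group (-C(=O)CH3) meeting every constraint; each maps to a distinct set of atoms, giving 2 matches.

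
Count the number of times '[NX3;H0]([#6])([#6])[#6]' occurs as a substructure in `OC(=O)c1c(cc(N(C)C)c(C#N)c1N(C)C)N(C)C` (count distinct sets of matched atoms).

[NX3;H0]([#6])([#6])[#6] is the SMARTS for a tertiary amine: a trivalent nitrogen with no H, bonded to three carbons.
The molecule carries 3 separate instances of a dimethylamino group (-N(CH3)2) meeting every constraint; each maps to a distinct set of atoms, giving 3 matches.

3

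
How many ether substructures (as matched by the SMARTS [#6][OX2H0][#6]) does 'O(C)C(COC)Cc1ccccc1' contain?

[#6][OX2H0][#6] is the SMARTS for an ether: an aliphatic oxygen bridging two carbons with no H on the oxygen.
The molecule carries 2 separate instances of a methoxy ether (-OCH3) meeting every constraint; each maps to a distinct set of atoms, giving 2 matches.

2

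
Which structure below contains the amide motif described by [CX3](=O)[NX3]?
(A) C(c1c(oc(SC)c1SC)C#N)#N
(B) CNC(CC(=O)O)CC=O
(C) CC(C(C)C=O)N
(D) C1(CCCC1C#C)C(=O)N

D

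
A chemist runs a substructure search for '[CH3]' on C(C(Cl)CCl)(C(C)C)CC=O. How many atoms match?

2

Check the 11 heavy atoms by environment: 2× C (H2) → no; 4× C (H1) → no; 1× O (H0) → no; 2× C (H3) → match; 2× Cl (H0) → no.
That gives 2 matching atoms.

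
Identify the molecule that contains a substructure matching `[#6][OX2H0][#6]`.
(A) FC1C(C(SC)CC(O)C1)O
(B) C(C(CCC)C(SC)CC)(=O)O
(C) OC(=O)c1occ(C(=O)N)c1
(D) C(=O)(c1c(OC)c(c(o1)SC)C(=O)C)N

D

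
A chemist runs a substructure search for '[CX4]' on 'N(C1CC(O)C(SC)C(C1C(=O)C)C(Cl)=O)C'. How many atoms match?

9

The query [CX4] means: C with X4: aliphatic carbon with exactly 4 total connections (bonds + H).
Check the 17 heavy atoms by environment: 9× C (X4) → match; 2× C (X3) → no; 2× O (X1) → no; 1× O (X2) → no; 1× Cl (X1) → no; 1× N (X3) → no; 1× S (X2) → no.
That gives 9 matching atoms.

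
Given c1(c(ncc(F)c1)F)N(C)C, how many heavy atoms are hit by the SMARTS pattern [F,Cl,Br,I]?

2

The query [F,Cl,Br,I] means: comma = OR; matches any of F, Cl, Br, I.
Check the 11 heavy atoms by environment: 1× n (aromatic) → no; 5× c (aromatic) → no; 2× F → match; 1× N → no; 2× C → no.
That gives 2 matching atoms.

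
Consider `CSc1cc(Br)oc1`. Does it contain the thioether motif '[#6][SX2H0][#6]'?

The pattern [#6][SX2H0][#6] describes an aliphatic sulfur bridging two carbons with no H on the sulfur — a thioether.
The molecule carries a methylthio ether (-SCH3), whose atoms satisfy every constraint of the query, so the pattern matches.

Yes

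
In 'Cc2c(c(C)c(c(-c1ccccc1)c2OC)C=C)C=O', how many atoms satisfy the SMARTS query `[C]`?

6

The query [C] means: uppercase C matches aliphatic (non-aromatic) carbon only.
Check the 20 heavy atoms by environment: 12× c (aromatic) → no; 6× C → match; 2× O → no.
That gives 6 matching atoms.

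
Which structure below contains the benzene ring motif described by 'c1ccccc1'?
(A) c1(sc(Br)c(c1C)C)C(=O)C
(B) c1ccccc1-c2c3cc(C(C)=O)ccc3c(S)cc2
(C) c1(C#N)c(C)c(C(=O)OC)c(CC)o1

B

c1ccccc1 describes six aromatic carbons in a ring (a benzene ring).
(A) has a methyl group (-CH3) but no six-membered all-carbon aromatic ring is present.
(B) contains a phenyl ring, which satisfies every atom and bond constraint.
(C) has a methyl group (-CH3) but no six-membered all-carbon aromatic ring is present.
So the answer is (B).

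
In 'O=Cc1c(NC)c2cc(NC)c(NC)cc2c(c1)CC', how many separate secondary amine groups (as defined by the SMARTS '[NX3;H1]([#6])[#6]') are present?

[NX3;H1]([#6])[#6] is the SMARTS for a secondary amine: a trivalent nitrogen with one H, bonded to two carbons.
The molecule carries 3 separate instances of an N-methylamino group (-NHCH3) meeting every constraint; each maps to a distinct set of atoms, giving 3 matches.

3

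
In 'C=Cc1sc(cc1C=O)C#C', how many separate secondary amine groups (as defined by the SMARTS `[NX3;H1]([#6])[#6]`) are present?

[NX3;H1]([#6])[#6] is the SMARTS for a secondary amine: a trivalent nitrogen with one H, bonded to two carbons.
No fragment in the molecule satisfies every constraint, giving 0 matches.

0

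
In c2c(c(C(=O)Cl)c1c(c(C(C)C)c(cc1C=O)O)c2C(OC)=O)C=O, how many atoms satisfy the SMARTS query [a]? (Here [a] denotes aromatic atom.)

10

The query [a] means: a matches any aromatic atom.
Check the 25 heavy atoms by environment: 10× c (aromatic) → match; 6× O → no; 8× C → no; 1× Cl → no.
That gives 10 matching atoms.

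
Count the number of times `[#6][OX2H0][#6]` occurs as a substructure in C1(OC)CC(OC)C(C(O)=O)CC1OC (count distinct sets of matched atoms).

[#6][OX2H0][#6] is the SMARTS for an ether: an aliphatic oxygen bridging two carbons with no H on the oxygen.
The molecule carries 3 separate instances of a methoxy ether (-OCH3) meeting every constraint; each maps to a distinct set of atoms, giving 3 matches.

3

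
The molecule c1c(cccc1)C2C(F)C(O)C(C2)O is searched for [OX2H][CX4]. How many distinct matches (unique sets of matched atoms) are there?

2

[OX2H][CX4] is the SMARTS for an aliphatic alcohol: a hydroxyl oxygen bound to an sp3 (X4) carbon.
The molecule carries 2 separate instances of a hydroxyl group (-OH) meeting every constraint; each maps to a distinct set of atoms, giving 2 matches.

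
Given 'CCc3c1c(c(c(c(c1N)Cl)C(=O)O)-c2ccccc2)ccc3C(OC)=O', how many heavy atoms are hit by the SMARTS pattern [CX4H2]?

1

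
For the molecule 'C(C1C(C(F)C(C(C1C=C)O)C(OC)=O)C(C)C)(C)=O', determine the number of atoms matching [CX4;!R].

The query [CX4;!R] means: aliphatic carbon with four total connections, not in a ring.
Check the 20 heavy atoms by environment: 6× C (X4, in 6-ring) → no; 4× C (X3, acyclic) → no; 2× O (X1, acyclic) → no; 2× O (X2, acyclic) → no; 5× C (X4, acyclic) → match; 1× F (X1, acyclic) → no.
That gives 5 matching atoms.

5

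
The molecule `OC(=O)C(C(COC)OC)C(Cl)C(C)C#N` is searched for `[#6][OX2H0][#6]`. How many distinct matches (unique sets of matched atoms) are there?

2

[#6][OX2H0][#6] is the SMARTS for an ether: an aliphatic oxygen bridging two carbons with no H on the oxygen.
The molecule carries 2 separate instances of a methoxy ether (-OCH3) meeting every constraint; each maps to a distinct set of atoms, giving 2 matches.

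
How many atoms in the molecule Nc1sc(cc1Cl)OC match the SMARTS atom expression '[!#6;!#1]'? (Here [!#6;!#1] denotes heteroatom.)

The query [!#6;!#1] means: not carbon and not hydrogen — any heteroatom.
Check the 9 heavy atoms by environment: 1× s (aromatic) → match; 4× c (aromatic) → no; 1× Cl → match; 1× N → match; 1× O → match; 1× C → no.
Summing the matching environments: 1 + 1 + 1 + 1 = 4 matching atoms.

4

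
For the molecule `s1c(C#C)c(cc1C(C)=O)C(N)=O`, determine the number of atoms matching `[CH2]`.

0

The query [CH2] means: aliphatic carbon with exactly two hydrogens.
Check the 13 heavy atoms by environment: 1× s (aromatic, H0) → no; 3× c (aromatic, H0) → no; 1× c (aromatic, H1) → no; 3× C (H0) → no; 2× O (H0) → no; 1× N (H2) → no; 1× C (H1) → no; 1× C (H3) → no.
No environment satisfies the query, so 0 matching atoms.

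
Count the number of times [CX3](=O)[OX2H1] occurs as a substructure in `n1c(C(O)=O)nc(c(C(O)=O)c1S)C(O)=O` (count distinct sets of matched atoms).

3

[CX3](=O)[OX2H1] is the SMARTS for a carboxylic acid: an sp2 carbon double-bonded to O and single-bonded to an -OH oxygen.
The molecule carries 3 separate instances of a carboxylic acid group (-C(=O)OH) meeting every constraint; each maps to a distinct set of atoms, giving 3 matches.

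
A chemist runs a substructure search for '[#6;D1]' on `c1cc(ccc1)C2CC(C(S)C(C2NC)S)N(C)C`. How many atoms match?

3

Check the 19 heavy atoms by environment: 5× C (D3) → no; 1× C (D2) → no; 2× S (D1) → no; 1× N (D3) → no; 3× C (D1) → match; 1× N (D2) → no; 1× c (aromatic, D3) → no; 5× c (aromatic, D2) → no.
That gives 3 matching atoms.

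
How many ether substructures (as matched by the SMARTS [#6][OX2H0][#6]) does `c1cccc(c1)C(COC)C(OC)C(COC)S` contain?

3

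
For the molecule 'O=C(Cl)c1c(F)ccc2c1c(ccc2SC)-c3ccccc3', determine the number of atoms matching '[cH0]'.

7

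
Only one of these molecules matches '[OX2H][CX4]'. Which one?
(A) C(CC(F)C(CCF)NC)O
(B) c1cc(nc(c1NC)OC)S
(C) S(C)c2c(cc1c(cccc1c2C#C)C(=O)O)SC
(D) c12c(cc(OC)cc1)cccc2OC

A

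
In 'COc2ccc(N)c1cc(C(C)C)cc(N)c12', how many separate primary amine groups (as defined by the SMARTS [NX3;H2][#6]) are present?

2

[NX3;H2][#6] is the SMARTS for a primary amine: a trivalent nitrogen with two H attached to carbon.
The molecule carries 2 separate instances of a primary amino group (-NH2) meeting every constraint; each maps to a distinct set of atoms, giving 2 matches.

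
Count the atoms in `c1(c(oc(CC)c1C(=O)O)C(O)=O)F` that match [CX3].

2

The query [CX3] means: C with X3: aliphatic carbon with exactly 3 total connections.
Check the 14 heavy atoms by environment: 1× o (aromatic, X2) → no; 4× c (aromatic, X3) → no; 2× C (X3) → match; 2× O (X1) → no; 2× O (X2) → no; 1× F (X1) → no; 2× C (X4) → no.
That gives 2 matching atoms.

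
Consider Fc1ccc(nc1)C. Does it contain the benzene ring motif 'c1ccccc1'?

No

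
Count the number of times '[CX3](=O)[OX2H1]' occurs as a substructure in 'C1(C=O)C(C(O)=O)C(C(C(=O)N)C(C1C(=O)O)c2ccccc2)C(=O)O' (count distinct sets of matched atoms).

3

[CX3](=O)[OX2H1] is the SMARTS for a carboxylic acid: an sp2 carbon double-bonded to O and single-bonded to an -OH oxygen.
The molecule carries 3 separate instances of a carboxylic acid group (-C(=O)OH) meeting every constraint; each maps to a distinct set of atoms, giving 3 matches.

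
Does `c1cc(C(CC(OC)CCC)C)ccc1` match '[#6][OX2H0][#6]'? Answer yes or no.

The pattern [#6][OX2H0][#6] describes an aliphatic oxygen bridging two carbons with no H on the oxygen — an ether.
The molecule carries a methoxy ether (-OCH3), whose atoms satisfy every constraint of the query, so the pattern matches.

Yes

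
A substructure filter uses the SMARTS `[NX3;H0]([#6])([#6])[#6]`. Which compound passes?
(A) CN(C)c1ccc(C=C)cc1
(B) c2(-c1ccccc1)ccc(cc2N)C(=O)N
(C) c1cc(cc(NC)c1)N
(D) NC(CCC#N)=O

[NX3;H0]([#6])([#6])[#6] describes a trivalent nitrogen with no H, bonded to three carbons (a tertiary amine).
(A) contains a dimethylamino group (-N(CH3)2), which satisfies every atom and bond constraint.
(B) has a primary amide (-C(=O)NH2) but the amide nitrogen has H2 and only one carbon neighbour.
(C) has a primary amino group (-NH2) but the nitrogen has H2, not H0 with three carbons.
(D) has a primary amide (-C(=O)NH2) but the amide nitrogen has H2 and only one carbon neighbour.
So the answer is (A).

A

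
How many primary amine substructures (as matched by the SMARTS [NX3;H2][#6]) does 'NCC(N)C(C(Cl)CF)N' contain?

3

[NX3;H2][#6] is the SMARTS for a primary amine: a trivalent nitrogen with two H attached to carbon.
The molecule carries 3 separate instances of a primary amino group (-NH2) meeting every constraint; each maps to a distinct set of atoms, giving 3 matches.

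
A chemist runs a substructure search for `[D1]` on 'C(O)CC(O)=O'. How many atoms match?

The query [D1] means: atom with exactly one heavy-atom neighbour (degree 1).
Check the 6 heavy atoms by environment: 2× C (D2) → no; 3× O (D1) → match; 1× C (D3) → no.
That gives 3 matching atoms.

3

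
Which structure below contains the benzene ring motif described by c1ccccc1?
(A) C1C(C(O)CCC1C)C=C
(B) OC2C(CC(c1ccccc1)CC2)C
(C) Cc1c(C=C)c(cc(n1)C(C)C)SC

B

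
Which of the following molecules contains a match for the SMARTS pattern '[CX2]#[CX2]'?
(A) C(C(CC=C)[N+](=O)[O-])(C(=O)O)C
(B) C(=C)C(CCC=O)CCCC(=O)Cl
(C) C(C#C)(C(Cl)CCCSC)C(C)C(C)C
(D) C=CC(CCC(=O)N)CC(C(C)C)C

C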